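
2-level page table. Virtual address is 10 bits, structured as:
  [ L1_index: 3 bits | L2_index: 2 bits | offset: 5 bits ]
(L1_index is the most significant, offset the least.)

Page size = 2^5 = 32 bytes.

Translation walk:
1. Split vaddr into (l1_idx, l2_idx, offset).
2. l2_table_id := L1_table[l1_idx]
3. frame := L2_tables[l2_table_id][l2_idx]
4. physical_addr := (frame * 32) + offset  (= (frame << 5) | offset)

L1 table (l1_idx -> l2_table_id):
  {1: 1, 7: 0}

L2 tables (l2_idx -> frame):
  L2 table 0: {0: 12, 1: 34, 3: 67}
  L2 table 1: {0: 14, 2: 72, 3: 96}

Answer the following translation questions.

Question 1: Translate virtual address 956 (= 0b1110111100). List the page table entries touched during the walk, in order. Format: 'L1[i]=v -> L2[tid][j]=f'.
vaddr = 956 = 0b1110111100
Split: l1_idx=7, l2_idx=1, offset=28

Answer: L1[7]=0 -> L2[0][1]=34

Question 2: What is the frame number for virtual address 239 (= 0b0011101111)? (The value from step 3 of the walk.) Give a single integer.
Answer: 96

Derivation:
vaddr = 239: l1_idx=1, l2_idx=3
L1[1] = 1; L2[1][3] = 96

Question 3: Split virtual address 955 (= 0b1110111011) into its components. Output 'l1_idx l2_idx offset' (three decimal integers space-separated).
Answer: 7 1 27

Derivation:
vaddr = 955 = 0b1110111011
  top 3 bits -> l1_idx = 7
  next 2 bits -> l2_idx = 1
  bottom 5 bits -> offset = 27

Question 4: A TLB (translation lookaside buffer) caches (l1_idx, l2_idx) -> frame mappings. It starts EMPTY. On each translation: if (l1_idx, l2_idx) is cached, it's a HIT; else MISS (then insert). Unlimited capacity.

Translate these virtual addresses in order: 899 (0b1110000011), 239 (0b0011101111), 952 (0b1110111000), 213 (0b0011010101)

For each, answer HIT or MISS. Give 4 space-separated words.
Answer: MISS MISS MISS MISS

Derivation:
vaddr=899: (7,0) not in TLB -> MISS, insert
vaddr=239: (1,3) not in TLB -> MISS, insert
vaddr=952: (7,1) not in TLB -> MISS, insert
vaddr=213: (1,2) not in TLB -> MISS, insert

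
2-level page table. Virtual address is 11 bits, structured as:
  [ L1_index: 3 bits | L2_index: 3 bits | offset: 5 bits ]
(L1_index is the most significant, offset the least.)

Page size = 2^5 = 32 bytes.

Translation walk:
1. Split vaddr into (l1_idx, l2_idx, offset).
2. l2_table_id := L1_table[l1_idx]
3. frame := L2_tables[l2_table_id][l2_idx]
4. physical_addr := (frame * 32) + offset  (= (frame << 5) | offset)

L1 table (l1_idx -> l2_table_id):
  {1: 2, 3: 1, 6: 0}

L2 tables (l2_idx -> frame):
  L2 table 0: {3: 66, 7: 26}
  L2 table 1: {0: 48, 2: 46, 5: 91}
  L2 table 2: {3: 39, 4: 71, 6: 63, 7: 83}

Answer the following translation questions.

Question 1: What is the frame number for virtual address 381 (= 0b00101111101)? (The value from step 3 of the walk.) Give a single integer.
vaddr = 381: l1_idx=1, l2_idx=3
L1[1] = 2; L2[2][3] = 39

Answer: 39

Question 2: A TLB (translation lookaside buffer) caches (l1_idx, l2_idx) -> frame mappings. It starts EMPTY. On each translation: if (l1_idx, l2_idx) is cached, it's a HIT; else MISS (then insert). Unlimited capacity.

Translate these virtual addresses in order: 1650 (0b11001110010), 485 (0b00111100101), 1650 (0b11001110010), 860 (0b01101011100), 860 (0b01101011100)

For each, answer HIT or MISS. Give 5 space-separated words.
vaddr=1650: (6,3) not in TLB -> MISS, insert
vaddr=485: (1,7) not in TLB -> MISS, insert
vaddr=1650: (6,3) in TLB -> HIT
vaddr=860: (3,2) not in TLB -> MISS, insert
vaddr=860: (3,2) in TLB -> HIT

Answer: MISS MISS HIT MISS HIT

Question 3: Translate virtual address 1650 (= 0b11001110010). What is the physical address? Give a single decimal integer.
vaddr = 1650 = 0b11001110010
Split: l1_idx=6, l2_idx=3, offset=18
L1[6] = 0
L2[0][3] = 66
paddr = 66 * 32 + 18 = 2130

Answer: 2130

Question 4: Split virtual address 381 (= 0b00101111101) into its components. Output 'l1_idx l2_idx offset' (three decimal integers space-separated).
vaddr = 381 = 0b00101111101
  top 3 bits -> l1_idx = 1
  next 3 bits -> l2_idx = 3
  bottom 5 bits -> offset = 29

Answer: 1 3 29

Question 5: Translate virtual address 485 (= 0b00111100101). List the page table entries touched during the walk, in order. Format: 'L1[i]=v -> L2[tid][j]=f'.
vaddr = 485 = 0b00111100101
Split: l1_idx=1, l2_idx=7, offset=5

Answer: L1[1]=2 -> L2[2][7]=83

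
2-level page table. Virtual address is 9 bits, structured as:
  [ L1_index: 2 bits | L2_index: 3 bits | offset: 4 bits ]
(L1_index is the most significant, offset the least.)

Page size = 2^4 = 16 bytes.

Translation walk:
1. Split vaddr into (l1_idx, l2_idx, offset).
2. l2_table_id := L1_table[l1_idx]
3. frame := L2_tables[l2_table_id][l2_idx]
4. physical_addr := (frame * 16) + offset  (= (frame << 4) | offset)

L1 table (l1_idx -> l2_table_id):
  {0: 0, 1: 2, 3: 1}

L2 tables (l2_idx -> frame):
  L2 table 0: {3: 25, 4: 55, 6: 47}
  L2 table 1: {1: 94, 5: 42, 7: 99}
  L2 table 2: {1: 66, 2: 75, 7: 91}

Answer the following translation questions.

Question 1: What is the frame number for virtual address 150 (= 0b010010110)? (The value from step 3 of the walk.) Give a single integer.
Answer: 66

Derivation:
vaddr = 150: l1_idx=1, l2_idx=1
L1[1] = 2; L2[2][1] = 66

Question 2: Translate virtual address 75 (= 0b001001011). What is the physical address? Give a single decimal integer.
vaddr = 75 = 0b001001011
Split: l1_idx=0, l2_idx=4, offset=11
L1[0] = 0
L2[0][4] = 55
paddr = 55 * 16 + 11 = 891

Answer: 891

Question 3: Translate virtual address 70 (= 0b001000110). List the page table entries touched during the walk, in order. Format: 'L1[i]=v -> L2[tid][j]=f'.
vaddr = 70 = 0b001000110
Split: l1_idx=0, l2_idx=4, offset=6

Answer: L1[0]=0 -> L2[0][4]=55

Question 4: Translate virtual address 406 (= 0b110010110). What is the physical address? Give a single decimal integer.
Answer: 1510

Derivation:
vaddr = 406 = 0b110010110
Split: l1_idx=3, l2_idx=1, offset=6
L1[3] = 1
L2[1][1] = 94
paddr = 94 * 16 + 6 = 1510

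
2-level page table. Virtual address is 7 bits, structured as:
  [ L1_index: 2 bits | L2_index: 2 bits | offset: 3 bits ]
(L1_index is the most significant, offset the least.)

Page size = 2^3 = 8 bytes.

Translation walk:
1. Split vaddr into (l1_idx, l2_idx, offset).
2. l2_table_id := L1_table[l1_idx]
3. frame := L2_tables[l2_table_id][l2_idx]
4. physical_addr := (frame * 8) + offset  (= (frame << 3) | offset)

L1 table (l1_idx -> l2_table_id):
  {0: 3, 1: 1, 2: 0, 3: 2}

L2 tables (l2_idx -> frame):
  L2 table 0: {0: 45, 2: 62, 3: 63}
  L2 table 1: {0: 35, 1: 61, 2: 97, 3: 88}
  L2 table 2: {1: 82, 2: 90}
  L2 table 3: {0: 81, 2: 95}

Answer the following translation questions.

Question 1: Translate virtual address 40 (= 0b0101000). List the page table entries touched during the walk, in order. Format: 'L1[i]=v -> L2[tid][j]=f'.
Answer: L1[1]=1 -> L2[1][1]=61

Derivation:
vaddr = 40 = 0b0101000
Split: l1_idx=1, l2_idx=1, offset=0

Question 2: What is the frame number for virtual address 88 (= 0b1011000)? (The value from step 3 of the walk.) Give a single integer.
Answer: 63

Derivation:
vaddr = 88: l1_idx=2, l2_idx=3
L1[2] = 0; L2[0][3] = 63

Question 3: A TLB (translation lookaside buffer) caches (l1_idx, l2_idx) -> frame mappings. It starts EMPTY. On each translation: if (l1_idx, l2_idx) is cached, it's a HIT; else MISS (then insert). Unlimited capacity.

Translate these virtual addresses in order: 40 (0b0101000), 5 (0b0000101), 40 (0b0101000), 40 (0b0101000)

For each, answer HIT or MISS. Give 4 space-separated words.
Answer: MISS MISS HIT HIT

Derivation:
vaddr=40: (1,1) not in TLB -> MISS, insert
vaddr=5: (0,0) not in TLB -> MISS, insert
vaddr=40: (1,1) in TLB -> HIT
vaddr=40: (1,1) in TLB -> HIT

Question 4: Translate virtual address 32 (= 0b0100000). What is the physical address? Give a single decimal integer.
Answer: 280

Derivation:
vaddr = 32 = 0b0100000
Split: l1_idx=1, l2_idx=0, offset=0
L1[1] = 1
L2[1][0] = 35
paddr = 35 * 8 + 0 = 280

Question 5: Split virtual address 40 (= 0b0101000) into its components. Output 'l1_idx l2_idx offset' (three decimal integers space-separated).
vaddr = 40 = 0b0101000
  top 2 bits -> l1_idx = 1
  next 2 bits -> l2_idx = 1
  bottom 3 bits -> offset = 0

Answer: 1 1 0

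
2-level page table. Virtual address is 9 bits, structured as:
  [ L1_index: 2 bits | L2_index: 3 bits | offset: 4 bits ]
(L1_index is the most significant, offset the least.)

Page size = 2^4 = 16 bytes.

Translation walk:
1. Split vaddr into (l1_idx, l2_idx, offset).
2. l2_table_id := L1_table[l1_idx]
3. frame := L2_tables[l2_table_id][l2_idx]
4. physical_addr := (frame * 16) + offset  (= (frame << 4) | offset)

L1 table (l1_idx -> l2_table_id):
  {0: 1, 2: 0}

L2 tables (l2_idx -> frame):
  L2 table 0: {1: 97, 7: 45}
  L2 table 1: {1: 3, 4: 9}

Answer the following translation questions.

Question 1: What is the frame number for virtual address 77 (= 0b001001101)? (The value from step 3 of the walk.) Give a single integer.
Answer: 9

Derivation:
vaddr = 77: l1_idx=0, l2_idx=4
L1[0] = 1; L2[1][4] = 9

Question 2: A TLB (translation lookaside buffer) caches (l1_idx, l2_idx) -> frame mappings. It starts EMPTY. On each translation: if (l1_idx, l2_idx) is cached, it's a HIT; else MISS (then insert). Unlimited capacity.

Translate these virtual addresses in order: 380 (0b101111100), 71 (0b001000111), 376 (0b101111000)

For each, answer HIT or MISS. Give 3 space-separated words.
Answer: MISS MISS HIT

Derivation:
vaddr=380: (2,7) not in TLB -> MISS, insert
vaddr=71: (0,4) not in TLB -> MISS, insert
vaddr=376: (2,7) in TLB -> HIT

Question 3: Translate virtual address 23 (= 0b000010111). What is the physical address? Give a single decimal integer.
vaddr = 23 = 0b000010111
Split: l1_idx=0, l2_idx=1, offset=7
L1[0] = 1
L2[1][1] = 3
paddr = 3 * 16 + 7 = 55

Answer: 55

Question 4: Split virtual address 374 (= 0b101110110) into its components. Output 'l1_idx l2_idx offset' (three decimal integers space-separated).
vaddr = 374 = 0b101110110
  top 2 bits -> l1_idx = 2
  next 3 bits -> l2_idx = 7
  bottom 4 bits -> offset = 6

Answer: 2 7 6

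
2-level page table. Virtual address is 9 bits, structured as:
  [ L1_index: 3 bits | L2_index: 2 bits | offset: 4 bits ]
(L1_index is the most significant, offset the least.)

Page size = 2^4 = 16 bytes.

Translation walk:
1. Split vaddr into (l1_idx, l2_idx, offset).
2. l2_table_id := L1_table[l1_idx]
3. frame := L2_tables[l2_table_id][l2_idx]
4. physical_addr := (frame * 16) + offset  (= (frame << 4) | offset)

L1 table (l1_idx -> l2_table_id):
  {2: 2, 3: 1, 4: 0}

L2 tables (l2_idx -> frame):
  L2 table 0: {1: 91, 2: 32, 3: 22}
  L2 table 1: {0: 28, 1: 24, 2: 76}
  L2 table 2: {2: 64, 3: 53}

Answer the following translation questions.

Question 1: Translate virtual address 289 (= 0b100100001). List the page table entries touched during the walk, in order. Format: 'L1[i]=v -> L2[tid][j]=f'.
vaddr = 289 = 0b100100001
Split: l1_idx=4, l2_idx=2, offset=1

Answer: L1[4]=0 -> L2[0][2]=32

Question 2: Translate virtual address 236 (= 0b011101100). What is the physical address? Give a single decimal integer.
vaddr = 236 = 0b011101100
Split: l1_idx=3, l2_idx=2, offset=12
L1[3] = 1
L2[1][2] = 76
paddr = 76 * 16 + 12 = 1228

Answer: 1228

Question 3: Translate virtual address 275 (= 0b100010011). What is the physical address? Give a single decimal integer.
vaddr = 275 = 0b100010011
Split: l1_idx=4, l2_idx=1, offset=3
L1[4] = 0
L2[0][1] = 91
paddr = 91 * 16 + 3 = 1459

Answer: 1459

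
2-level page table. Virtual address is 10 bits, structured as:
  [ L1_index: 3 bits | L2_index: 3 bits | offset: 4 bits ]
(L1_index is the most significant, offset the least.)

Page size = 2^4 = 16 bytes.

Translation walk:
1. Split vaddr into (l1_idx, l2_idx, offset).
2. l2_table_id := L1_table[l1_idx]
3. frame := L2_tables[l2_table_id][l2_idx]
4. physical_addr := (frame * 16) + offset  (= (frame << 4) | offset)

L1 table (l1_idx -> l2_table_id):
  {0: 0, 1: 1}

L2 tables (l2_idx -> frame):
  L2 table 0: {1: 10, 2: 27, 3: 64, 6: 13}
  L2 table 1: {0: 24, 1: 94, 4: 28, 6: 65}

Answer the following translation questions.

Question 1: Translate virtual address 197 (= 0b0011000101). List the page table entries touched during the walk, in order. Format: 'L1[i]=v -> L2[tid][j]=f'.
vaddr = 197 = 0b0011000101
Split: l1_idx=1, l2_idx=4, offset=5

Answer: L1[1]=1 -> L2[1][4]=28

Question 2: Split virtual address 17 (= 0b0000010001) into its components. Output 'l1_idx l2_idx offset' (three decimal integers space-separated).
vaddr = 17 = 0b0000010001
  top 3 bits -> l1_idx = 0
  next 3 bits -> l2_idx = 1
  bottom 4 bits -> offset = 1

Answer: 0 1 1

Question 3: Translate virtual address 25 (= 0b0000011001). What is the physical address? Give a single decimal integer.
Answer: 169

Derivation:
vaddr = 25 = 0b0000011001
Split: l1_idx=0, l2_idx=1, offset=9
L1[0] = 0
L2[0][1] = 10
paddr = 10 * 16 + 9 = 169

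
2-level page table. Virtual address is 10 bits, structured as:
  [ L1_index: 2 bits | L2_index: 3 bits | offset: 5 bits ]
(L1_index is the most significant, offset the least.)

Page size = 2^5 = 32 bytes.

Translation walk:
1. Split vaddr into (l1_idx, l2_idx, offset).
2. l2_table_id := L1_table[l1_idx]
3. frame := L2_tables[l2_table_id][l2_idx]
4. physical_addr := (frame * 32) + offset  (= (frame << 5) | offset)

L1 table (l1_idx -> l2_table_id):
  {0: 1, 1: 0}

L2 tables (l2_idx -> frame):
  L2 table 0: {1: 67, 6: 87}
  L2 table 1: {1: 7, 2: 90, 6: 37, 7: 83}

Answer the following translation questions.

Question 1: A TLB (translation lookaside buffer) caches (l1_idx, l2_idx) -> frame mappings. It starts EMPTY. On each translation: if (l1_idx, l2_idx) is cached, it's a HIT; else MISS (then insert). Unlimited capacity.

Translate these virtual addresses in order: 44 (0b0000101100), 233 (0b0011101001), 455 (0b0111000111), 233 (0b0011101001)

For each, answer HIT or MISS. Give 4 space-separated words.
Answer: MISS MISS MISS HIT

Derivation:
vaddr=44: (0,1) not in TLB -> MISS, insert
vaddr=233: (0,7) not in TLB -> MISS, insert
vaddr=455: (1,6) not in TLB -> MISS, insert
vaddr=233: (0,7) in TLB -> HIT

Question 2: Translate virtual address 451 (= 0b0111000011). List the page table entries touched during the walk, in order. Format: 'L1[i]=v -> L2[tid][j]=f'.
vaddr = 451 = 0b0111000011
Split: l1_idx=1, l2_idx=6, offset=3

Answer: L1[1]=0 -> L2[0][6]=87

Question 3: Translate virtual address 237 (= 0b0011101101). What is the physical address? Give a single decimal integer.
Answer: 2669

Derivation:
vaddr = 237 = 0b0011101101
Split: l1_idx=0, l2_idx=7, offset=13
L1[0] = 1
L2[1][7] = 83
paddr = 83 * 32 + 13 = 2669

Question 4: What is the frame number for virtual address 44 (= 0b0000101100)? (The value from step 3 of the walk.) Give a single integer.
vaddr = 44: l1_idx=0, l2_idx=1
L1[0] = 1; L2[1][1] = 7

Answer: 7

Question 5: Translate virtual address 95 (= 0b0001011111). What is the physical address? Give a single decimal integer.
vaddr = 95 = 0b0001011111
Split: l1_idx=0, l2_idx=2, offset=31
L1[0] = 1
L2[1][2] = 90
paddr = 90 * 32 + 31 = 2911

Answer: 2911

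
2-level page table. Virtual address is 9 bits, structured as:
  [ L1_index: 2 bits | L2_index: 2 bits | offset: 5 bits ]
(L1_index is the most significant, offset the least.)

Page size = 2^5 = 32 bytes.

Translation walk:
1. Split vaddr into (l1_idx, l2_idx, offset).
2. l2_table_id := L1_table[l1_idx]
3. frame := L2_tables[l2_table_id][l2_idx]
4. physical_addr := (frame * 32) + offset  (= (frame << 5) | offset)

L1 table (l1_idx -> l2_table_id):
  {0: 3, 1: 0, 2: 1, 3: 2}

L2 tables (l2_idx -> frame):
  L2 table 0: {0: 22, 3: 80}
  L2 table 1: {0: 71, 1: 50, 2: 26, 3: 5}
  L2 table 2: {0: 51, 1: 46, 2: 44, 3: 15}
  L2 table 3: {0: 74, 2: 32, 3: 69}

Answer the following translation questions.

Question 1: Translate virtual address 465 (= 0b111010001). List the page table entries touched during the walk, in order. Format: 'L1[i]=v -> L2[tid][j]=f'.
vaddr = 465 = 0b111010001
Split: l1_idx=3, l2_idx=2, offset=17

Answer: L1[3]=2 -> L2[2][2]=44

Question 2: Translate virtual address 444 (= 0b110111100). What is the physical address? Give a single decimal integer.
Answer: 1500

Derivation:
vaddr = 444 = 0b110111100
Split: l1_idx=3, l2_idx=1, offset=28
L1[3] = 2
L2[2][1] = 46
paddr = 46 * 32 + 28 = 1500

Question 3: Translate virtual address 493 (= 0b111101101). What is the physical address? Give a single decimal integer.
Answer: 493

Derivation:
vaddr = 493 = 0b111101101
Split: l1_idx=3, l2_idx=3, offset=13
L1[3] = 2
L2[2][3] = 15
paddr = 15 * 32 + 13 = 493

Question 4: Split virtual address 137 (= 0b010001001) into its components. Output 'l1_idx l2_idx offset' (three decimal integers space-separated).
Answer: 1 0 9

Derivation:
vaddr = 137 = 0b010001001
  top 2 bits -> l1_idx = 1
  next 2 bits -> l2_idx = 0
  bottom 5 bits -> offset = 9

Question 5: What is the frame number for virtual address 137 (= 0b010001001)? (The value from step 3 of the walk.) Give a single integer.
vaddr = 137: l1_idx=1, l2_idx=0
L1[1] = 0; L2[0][0] = 22

Answer: 22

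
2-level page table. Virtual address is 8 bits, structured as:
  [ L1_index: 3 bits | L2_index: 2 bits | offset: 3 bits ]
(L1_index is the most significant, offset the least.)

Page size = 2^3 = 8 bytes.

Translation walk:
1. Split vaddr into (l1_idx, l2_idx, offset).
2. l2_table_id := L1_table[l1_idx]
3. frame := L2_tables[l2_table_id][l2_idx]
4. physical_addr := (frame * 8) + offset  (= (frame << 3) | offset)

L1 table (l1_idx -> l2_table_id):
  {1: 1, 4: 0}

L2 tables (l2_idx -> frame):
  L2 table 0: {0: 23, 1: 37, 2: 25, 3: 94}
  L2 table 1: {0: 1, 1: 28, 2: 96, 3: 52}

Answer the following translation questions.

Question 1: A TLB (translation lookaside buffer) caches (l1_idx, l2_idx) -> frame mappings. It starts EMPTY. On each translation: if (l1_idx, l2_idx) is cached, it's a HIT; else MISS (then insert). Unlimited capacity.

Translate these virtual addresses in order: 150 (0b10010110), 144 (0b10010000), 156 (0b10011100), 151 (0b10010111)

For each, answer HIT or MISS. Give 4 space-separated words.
Answer: MISS HIT MISS HIT

Derivation:
vaddr=150: (4,2) not in TLB -> MISS, insert
vaddr=144: (4,2) in TLB -> HIT
vaddr=156: (4,3) not in TLB -> MISS, insert
vaddr=151: (4,2) in TLB -> HIT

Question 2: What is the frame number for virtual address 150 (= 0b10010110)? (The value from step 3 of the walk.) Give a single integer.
Answer: 25

Derivation:
vaddr = 150: l1_idx=4, l2_idx=2
L1[4] = 0; L2[0][2] = 25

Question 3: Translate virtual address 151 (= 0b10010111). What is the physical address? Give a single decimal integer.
vaddr = 151 = 0b10010111
Split: l1_idx=4, l2_idx=2, offset=7
L1[4] = 0
L2[0][2] = 25
paddr = 25 * 8 + 7 = 207

Answer: 207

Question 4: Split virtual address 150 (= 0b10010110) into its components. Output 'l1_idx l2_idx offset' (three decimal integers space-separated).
vaddr = 150 = 0b10010110
  top 3 bits -> l1_idx = 4
  next 2 bits -> l2_idx = 2
  bottom 3 bits -> offset = 6

Answer: 4 2 6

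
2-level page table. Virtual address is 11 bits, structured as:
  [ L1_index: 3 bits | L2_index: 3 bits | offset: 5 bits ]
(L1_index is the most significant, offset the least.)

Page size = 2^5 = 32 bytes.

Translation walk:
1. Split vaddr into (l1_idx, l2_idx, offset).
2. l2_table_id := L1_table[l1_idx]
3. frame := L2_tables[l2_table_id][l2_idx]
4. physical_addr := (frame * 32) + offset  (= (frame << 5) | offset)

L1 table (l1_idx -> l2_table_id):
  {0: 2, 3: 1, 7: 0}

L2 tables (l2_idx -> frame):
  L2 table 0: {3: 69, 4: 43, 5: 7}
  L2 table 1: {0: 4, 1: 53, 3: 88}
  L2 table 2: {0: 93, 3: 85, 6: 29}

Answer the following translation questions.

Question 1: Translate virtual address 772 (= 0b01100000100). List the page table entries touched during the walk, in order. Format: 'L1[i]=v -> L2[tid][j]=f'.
Answer: L1[3]=1 -> L2[1][0]=4

Derivation:
vaddr = 772 = 0b01100000100
Split: l1_idx=3, l2_idx=0, offset=4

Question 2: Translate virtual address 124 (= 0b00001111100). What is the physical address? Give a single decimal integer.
vaddr = 124 = 0b00001111100
Split: l1_idx=0, l2_idx=3, offset=28
L1[0] = 2
L2[2][3] = 85
paddr = 85 * 32 + 28 = 2748

Answer: 2748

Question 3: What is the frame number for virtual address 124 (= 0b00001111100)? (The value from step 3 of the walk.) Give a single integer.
Answer: 85

Derivation:
vaddr = 124: l1_idx=0, l2_idx=3
L1[0] = 2; L2[2][3] = 85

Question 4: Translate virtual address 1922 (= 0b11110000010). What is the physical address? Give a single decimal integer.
vaddr = 1922 = 0b11110000010
Split: l1_idx=7, l2_idx=4, offset=2
L1[7] = 0
L2[0][4] = 43
paddr = 43 * 32 + 2 = 1378

Answer: 1378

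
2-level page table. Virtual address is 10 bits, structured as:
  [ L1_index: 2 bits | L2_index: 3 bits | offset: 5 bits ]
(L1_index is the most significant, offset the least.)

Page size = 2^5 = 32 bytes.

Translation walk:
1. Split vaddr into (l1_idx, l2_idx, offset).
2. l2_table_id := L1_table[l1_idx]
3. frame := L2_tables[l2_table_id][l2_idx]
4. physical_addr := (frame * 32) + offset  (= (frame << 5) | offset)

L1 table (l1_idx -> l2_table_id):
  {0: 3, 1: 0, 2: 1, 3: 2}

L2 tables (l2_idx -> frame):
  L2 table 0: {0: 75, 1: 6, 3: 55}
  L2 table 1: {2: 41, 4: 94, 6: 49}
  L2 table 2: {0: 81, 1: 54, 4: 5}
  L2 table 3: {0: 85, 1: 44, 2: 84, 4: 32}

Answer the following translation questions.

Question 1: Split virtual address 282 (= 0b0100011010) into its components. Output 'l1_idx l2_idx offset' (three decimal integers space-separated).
Answer: 1 0 26

Derivation:
vaddr = 282 = 0b0100011010
  top 2 bits -> l1_idx = 1
  next 3 bits -> l2_idx = 0
  bottom 5 bits -> offset = 26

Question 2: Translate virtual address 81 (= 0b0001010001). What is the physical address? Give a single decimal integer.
vaddr = 81 = 0b0001010001
Split: l1_idx=0, l2_idx=2, offset=17
L1[0] = 3
L2[3][2] = 84
paddr = 84 * 32 + 17 = 2705

Answer: 2705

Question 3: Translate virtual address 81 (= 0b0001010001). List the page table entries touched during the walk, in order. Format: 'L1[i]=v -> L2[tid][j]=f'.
Answer: L1[0]=3 -> L2[3][2]=84

Derivation:
vaddr = 81 = 0b0001010001
Split: l1_idx=0, l2_idx=2, offset=17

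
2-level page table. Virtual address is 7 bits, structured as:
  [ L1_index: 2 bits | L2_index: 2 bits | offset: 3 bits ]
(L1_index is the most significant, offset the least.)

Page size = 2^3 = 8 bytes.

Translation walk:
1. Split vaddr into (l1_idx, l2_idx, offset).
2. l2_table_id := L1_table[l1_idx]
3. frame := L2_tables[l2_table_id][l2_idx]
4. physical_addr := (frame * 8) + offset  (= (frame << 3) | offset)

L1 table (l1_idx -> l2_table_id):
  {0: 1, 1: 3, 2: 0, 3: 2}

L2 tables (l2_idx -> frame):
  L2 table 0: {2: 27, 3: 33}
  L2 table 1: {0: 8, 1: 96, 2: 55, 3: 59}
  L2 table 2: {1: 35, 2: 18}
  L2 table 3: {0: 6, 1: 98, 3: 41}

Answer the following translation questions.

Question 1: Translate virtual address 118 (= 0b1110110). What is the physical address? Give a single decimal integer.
Answer: 150

Derivation:
vaddr = 118 = 0b1110110
Split: l1_idx=3, l2_idx=2, offset=6
L1[3] = 2
L2[2][2] = 18
paddr = 18 * 8 + 6 = 150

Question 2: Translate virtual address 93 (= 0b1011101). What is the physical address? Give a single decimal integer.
vaddr = 93 = 0b1011101
Split: l1_idx=2, l2_idx=3, offset=5
L1[2] = 0
L2[0][3] = 33
paddr = 33 * 8 + 5 = 269

Answer: 269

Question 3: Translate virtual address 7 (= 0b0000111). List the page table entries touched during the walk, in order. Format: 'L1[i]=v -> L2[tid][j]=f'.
Answer: L1[0]=1 -> L2[1][0]=8

Derivation:
vaddr = 7 = 0b0000111
Split: l1_idx=0, l2_idx=0, offset=7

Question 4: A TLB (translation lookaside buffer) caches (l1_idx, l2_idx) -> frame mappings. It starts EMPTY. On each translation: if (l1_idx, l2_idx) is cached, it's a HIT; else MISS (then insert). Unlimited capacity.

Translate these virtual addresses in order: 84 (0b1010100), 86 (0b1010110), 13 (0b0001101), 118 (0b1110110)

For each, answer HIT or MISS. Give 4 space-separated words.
Answer: MISS HIT MISS MISS

Derivation:
vaddr=84: (2,2) not in TLB -> MISS, insert
vaddr=86: (2,2) in TLB -> HIT
vaddr=13: (0,1) not in TLB -> MISS, insert
vaddr=118: (3,2) not in TLB -> MISS, insert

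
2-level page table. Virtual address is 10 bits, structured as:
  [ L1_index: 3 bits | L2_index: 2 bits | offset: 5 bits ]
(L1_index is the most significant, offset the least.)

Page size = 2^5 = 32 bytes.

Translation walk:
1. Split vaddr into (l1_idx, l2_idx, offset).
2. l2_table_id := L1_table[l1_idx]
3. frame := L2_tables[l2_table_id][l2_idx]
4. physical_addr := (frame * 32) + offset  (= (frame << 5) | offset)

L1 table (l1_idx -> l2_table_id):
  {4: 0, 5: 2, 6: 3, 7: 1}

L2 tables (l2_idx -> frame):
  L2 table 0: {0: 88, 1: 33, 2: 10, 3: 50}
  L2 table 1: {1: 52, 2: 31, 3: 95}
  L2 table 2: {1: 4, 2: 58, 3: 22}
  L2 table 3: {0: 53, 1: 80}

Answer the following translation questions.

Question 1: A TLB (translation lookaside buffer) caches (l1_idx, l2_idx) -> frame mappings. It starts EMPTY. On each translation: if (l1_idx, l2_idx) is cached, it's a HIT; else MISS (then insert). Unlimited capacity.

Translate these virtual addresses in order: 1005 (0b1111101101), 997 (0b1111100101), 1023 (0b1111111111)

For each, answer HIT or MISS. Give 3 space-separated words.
vaddr=1005: (7,3) not in TLB -> MISS, insert
vaddr=997: (7,3) in TLB -> HIT
vaddr=1023: (7,3) in TLB -> HIT

Answer: MISS HIT HIT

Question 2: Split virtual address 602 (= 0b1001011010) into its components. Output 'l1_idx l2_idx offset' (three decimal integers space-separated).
vaddr = 602 = 0b1001011010
  top 3 bits -> l1_idx = 4
  next 2 bits -> l2_idx = 2
  bottom 5 bits -> offset = 26

Answer: 4 2 26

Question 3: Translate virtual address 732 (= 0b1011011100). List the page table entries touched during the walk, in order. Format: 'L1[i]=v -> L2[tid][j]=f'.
vaddr = 732 = 0b1011011100
Split: l1_idx=5, l2_idx=2, offset=28

Answer: L1[5]=2 -> L2[2][2]=58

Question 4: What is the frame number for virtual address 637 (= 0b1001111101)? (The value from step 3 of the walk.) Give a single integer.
Answer: 50

Derivation:
vaddr = 637: l1_idx=4, l2_idx=3
L1[4] = 0; L2[0][3] = 50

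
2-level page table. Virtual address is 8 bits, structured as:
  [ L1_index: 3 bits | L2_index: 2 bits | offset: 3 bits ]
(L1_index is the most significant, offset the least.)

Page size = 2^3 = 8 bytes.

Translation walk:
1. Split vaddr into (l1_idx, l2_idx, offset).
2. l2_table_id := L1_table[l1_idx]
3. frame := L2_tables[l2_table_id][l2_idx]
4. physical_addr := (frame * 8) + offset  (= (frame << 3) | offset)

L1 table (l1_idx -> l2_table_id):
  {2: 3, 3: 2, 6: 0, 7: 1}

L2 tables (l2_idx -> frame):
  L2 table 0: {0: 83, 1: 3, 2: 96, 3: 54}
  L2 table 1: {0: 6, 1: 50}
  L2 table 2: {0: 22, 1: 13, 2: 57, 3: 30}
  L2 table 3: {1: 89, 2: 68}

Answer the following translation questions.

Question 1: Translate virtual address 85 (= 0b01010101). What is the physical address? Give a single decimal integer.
vaddr = 85 = 0b01010101
Split: l1_idx=2, l2_idx=2, offset=5
L1[2] = 3
L2[3][2] = 68
paddr = 68 * 8 + 5 = 549

Answer: 549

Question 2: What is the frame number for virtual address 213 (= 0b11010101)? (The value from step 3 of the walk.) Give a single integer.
Answer: 96

Derivation:
vaddr = 213: l1_idx=6, l2_idx=2
L1[6] = 0; L2[0][2] = 96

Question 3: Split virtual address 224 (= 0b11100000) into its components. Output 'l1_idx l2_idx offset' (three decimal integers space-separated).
Answer: 7 0 0

Derivation:
vaddr = 224 = 0b11100000
  top 3 bits -> l1_idx = 7
  next 2 bits -> l2_idx = 0
  bottom 3 bits -> offset = 0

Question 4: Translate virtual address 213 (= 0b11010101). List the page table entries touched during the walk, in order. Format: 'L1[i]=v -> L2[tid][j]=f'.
Answer: L1[6]=0 -> L2[0][2]=96

Derivation:
vaddr = 213 = 0b11010101
Split: l1_idx=6, l2_idx=2, offset=5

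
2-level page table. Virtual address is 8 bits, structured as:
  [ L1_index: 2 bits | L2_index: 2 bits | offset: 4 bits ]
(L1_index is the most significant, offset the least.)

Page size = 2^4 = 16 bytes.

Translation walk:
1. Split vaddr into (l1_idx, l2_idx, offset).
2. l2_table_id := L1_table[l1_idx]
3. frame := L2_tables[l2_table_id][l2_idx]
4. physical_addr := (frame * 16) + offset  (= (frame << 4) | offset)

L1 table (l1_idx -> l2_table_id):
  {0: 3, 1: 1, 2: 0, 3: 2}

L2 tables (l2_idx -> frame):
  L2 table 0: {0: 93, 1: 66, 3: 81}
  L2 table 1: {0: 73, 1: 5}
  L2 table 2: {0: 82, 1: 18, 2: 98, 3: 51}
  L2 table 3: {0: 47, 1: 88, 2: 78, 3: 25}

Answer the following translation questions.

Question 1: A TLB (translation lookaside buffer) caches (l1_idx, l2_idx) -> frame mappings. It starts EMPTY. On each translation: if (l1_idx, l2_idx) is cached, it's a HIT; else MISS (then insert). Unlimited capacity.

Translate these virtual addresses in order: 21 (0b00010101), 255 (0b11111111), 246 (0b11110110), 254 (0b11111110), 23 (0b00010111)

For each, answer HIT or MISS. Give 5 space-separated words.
vaddr=21: (0,1) not in TLB -> MISS, insert
vaddr=255: (3,3) not in TLB -> MISS, insert
vaddr=246: (3,3) in TLB -> HIT
vaddr=254: (3,3) in TLB -> HIT
vaddr=23: (0,1) in TLB -> HIT

Answer: MISS MISS HIT HIT HIT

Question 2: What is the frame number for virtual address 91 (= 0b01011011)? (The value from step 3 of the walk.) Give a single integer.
vaddr = 91: l1_idx=1, l2_idx=1
L1[1] = 1; L2[1][1] = 5

Answer: 5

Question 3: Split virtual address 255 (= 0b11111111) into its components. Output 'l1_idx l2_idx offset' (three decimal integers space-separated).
vaddr = 255 = 0b11111111
  top 2 bits -> l1_idx = 3
  next 2 bits -> l2_idx = 3
  bottom 4 bits -> offset = 15

Answer: 3 3 15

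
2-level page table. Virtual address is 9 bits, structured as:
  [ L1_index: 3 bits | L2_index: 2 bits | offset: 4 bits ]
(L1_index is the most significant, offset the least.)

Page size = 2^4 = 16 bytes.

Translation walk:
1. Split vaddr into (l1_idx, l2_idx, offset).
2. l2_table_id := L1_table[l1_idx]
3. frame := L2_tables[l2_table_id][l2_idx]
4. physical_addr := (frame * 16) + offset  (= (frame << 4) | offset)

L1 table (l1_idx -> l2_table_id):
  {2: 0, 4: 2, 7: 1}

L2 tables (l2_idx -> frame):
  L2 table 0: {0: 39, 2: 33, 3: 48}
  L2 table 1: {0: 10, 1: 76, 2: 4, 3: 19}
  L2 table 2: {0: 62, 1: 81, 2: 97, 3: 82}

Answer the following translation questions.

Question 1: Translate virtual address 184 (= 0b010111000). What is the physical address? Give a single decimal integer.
vaddr = 184 = 0b010111000
Split: l1_idx=2, l2_idx=3, offset=8
L1[2] = 0
L2[0][3] = 48
paddr = 48 * 16 + 8 = 776

Answer: 776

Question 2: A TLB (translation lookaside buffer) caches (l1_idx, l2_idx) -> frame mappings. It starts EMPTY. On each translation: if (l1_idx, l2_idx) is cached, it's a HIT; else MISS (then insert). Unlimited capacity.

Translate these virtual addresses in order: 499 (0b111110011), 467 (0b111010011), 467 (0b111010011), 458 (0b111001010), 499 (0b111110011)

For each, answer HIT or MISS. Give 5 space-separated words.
vaddr=499: (7,3) not in TLB -> MISS, insert
vaddr=467: (7,1) not in TLB -> MISS, insert
vaddr=467: (7,1) in TLB -> HIT
vaddr=458: (7,0) not in TLB -> MISS, insert
vaddr=499: (7,3) in TLB -> HIT

Answer: MISS MISS HIT MISS HIT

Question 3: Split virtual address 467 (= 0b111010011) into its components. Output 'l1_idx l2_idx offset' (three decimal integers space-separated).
vaddr = 467 = 0b111010011
  top 3 bits -> l1_idx = 7
  next 2 bits -> l2_idx = 1
  bottom 4 bits -> offset = 3

Answer: 7 1 3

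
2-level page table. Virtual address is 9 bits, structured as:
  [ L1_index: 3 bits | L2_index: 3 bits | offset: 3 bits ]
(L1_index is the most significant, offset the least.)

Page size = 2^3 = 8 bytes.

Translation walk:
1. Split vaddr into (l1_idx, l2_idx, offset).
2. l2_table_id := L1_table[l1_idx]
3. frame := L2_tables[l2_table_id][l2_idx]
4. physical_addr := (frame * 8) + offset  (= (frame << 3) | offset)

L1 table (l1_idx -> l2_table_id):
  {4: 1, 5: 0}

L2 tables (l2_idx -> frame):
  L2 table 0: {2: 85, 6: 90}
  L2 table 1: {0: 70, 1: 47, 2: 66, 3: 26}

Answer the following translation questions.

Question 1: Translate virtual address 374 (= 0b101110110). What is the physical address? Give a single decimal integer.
vaddr = 374 = 0b101110110
Split: l1_idx=5, l2_idx=6, offset=6
L1[5] = 0
L2[0][6] = 90
paddr = 90 * 8 + 6 = 726

Answer: 726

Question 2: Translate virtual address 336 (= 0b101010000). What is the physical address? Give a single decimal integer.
vaddr = 336 = 0b101010000
Split: l1_idx=5, l2_idx=2, offset=0
L1[5] = 0
L2[0][2] = 85
paddr = 85 * 8 + 0 = 680

Answer: 680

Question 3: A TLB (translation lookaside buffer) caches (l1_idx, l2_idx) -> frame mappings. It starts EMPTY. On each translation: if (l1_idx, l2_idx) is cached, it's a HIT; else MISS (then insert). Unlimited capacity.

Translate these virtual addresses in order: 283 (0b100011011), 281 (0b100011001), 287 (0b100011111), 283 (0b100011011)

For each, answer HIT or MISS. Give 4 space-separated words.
Answer: MISS HIT HIT HIT

Derivation:
vaddr=283: (4,3) not in TLB -> MISS, insert
vaddr=281: (4,3) in TLB -> HIT
vaddr=287: (4,3) in TLB -> HIT
vaddr=283: (4,3) in TLB -> HIT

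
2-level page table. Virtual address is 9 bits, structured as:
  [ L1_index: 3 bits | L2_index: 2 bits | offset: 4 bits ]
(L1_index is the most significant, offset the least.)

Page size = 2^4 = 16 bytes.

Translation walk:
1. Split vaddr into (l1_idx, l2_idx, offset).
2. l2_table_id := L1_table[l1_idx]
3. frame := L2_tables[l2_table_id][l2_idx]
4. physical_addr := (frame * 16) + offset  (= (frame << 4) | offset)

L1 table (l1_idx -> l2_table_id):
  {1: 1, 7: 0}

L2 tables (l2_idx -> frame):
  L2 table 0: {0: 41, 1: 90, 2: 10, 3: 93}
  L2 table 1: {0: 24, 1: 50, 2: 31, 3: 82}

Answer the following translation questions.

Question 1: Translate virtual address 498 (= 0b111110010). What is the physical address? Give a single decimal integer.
vaddr = 498 = 0b111110010
Split: l1_idx=7, l2_idx=3, offset=2
L1[7] = 0
L2[0][3] = 93
paddr = 93 * 16 + 2 = 1490

Answer: 1490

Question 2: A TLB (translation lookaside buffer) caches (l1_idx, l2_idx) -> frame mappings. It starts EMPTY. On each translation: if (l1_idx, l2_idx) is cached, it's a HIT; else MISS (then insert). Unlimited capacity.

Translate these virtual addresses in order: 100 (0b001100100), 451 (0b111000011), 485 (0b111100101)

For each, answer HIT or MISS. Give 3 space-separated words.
vaddr=100: (1,2) not in TLB -> MISS, insert
vaddr=451: (7,0) not in TLB -> MISS, insert
vaddr=485: (7,2) not in TLB -> MISS, insert

Answer: MISS MISS MISS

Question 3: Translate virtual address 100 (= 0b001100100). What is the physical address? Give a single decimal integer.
Answer: 500

Derivation:
vaddr = 100 = 0b001100100
Split: l1_idx=1, l2_idx=2, offset=4
L1[1] = 1
L2[1][2] = 31
paddr = 31 * 16 + 4 = 500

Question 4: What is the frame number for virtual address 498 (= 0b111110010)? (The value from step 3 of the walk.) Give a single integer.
Answer: 93

Derivation:
vaddr = 498: l1_idx=7, l2_idx=3
L1[7] = 0; L2[0][3] = 93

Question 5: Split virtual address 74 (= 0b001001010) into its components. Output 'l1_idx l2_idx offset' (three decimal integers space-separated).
Answer: 1 0 10

Derivation:
vaddr = 74 = 0b001001010
  top 3 bits -> l1_idx = 1
  next 2 bits -> l2_idx = 0
  bottom 4 bits -> offset = 10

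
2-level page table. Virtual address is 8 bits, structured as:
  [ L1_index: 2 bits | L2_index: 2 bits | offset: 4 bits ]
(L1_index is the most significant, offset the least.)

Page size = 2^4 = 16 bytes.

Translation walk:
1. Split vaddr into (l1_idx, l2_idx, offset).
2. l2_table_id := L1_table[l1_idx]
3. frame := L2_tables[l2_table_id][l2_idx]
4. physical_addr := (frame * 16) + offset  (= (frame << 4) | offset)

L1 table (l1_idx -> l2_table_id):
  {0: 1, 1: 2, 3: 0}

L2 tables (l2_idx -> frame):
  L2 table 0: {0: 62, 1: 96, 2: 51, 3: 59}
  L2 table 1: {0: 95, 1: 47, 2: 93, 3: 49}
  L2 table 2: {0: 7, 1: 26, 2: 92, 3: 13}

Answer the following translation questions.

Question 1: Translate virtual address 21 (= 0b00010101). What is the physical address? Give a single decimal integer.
vaddr = 21 = 0b00010101
Split: l1_idx=0, l2_idx=1, offset=5
L1[0] = 1
L2[1][1] = 47
paddr = 47 * 16 + 5 = 757

Answer: 757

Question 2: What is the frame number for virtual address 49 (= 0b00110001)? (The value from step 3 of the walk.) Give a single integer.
vaddr = 49: l1_idx=0, l2_idx=3
L1[0] = 1; L2[1][3] = 49

Answer: 49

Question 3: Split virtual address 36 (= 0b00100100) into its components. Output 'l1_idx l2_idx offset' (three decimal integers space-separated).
vaddr = 36 = 0b00100100
  top 2 bits -> l1_idx = 0
  next 2 bits -> l2_idx = 2
  bottom 4 bits -> offset = 4

Answer: 0 2 4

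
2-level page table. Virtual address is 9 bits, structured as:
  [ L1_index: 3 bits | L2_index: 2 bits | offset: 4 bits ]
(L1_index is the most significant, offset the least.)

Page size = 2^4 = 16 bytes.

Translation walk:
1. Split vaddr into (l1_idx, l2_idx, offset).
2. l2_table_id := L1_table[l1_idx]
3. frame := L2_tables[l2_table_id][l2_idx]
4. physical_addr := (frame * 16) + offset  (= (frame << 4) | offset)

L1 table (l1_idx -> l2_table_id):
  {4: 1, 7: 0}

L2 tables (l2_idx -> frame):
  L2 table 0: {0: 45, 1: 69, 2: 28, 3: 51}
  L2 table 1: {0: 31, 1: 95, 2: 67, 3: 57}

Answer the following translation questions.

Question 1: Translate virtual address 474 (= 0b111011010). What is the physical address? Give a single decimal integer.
Answer: 1114

Derivation:
vaddr = 474 = 0b111011010
Split: l1_idx=7, l2_idx=1, offset=10
L1[7] = 0
L2[0][1] = 69
paddr = 69 * 16 + 10 = 1114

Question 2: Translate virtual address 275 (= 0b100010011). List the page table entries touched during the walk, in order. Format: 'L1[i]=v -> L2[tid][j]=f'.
Answer: L1[4]=1 -> L2[1][1]=95

Derivation:
vaddr = 275 = 0b100010011
Split: l1_idx=4, l2_idx=1, offset=3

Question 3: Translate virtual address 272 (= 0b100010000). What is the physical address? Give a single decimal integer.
vaddr = 272 = 0b100010000
Split: l1_idx=4, l2_idx=1, offset=0
L1[4] = 1
L2[1][1] = 95
paddr = 95 * 16 + 0 = 1520

Answer: 1520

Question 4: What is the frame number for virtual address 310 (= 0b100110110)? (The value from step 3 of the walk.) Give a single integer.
Answer: 57

Derivation:
vaddr = 310: l1_idx=4, l2_idx=3
L1[4] = 1; L2[1][3] = 57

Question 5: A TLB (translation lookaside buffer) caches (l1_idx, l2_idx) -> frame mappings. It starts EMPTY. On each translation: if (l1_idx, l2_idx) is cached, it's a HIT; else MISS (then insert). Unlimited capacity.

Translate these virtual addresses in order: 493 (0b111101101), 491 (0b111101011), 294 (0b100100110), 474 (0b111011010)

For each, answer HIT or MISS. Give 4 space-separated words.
Answer: MISS HIT MISS MISS

Derivation:
vaddr=493: (7,2) not in TLB -> MISS, insert
vaddr=491: (7,2) in TLB -> HIT
vaddr=294: (4,2) not in TLB -> MISS, insert
vaddr=474: (7,1) not in TLB -> MISS, insert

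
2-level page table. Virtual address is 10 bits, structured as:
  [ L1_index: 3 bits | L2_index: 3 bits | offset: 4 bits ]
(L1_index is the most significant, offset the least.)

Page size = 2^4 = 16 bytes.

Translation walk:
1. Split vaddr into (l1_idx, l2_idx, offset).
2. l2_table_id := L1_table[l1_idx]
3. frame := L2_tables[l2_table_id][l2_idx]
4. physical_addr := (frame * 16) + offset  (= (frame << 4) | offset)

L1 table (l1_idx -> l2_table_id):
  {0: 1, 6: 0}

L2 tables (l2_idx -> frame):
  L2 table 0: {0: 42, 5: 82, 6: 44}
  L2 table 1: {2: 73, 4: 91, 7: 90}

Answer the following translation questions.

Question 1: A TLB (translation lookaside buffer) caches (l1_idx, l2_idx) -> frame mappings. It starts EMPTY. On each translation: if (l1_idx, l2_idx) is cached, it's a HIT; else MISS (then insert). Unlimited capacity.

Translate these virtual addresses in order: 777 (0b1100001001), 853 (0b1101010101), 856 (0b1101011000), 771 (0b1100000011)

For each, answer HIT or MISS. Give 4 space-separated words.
Answer: MISS MISS HIT HIT

Derivation:
vaddr=777: (6,0) not in TLB -> MISS, insert
vaddr=853: (6,5) not in TLB -> MISS, insert
vaddr=856: (6,5) in TLB -> HIT
vaddr=771: (6,0) in TLB -> HIT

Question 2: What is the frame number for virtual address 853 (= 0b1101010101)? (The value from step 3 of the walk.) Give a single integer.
vaddr = 853: l1_idx=6, l2_idx=5
L1[6] = 0; L2[0][5] = 82

Answer: 82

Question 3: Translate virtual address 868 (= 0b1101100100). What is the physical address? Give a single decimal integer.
Answer: 708

Derivation:
vaddr = 868 = 0b1101100100
Split: l1_idx=6, l2_idx=6, offset=4
L1[6] = 0
L2[0][6] = 44
paddr = 44 * 16 + 4 = 708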